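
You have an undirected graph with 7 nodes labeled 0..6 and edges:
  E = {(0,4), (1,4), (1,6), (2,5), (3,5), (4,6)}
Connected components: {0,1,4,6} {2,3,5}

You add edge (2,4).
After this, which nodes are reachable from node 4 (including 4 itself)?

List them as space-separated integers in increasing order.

Answer: 0 1 2 3 4 5 6

Derivation:
Before: nodes reachable from 4: {0,1,4,6}
Adding (2,4): merges 4's component with another. Reachability grows.
After: nodes reachable from 4: {0,1,2,3,4,5,6}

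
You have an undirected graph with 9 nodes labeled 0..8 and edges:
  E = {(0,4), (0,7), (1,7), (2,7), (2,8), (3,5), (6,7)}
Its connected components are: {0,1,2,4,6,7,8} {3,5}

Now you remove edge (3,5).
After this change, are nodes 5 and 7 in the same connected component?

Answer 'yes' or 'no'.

Initial components: {0,1,2,4,6,7,8} {3,5}
Removing edge (3,5): it was a bridge — component count 2 -> 3.
New components: {0,1,2,4,6,7,8} {3} {5}
Are 5 and 7 in the same component? no

Answer: no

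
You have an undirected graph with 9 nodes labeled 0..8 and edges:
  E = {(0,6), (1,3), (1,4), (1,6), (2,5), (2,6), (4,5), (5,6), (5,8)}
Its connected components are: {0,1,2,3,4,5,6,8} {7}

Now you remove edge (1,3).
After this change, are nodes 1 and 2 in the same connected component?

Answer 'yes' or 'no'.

Answer: yes

Derivation:
Initial components: {0,1,2,3,4,5,6,8} {7}
Removing edge (1,3): it was a bridge — component count 2 -> 3.
New components: {0,1,2,4,5,6,8} {3} {7}
Are 1 and 2 in the same component? yes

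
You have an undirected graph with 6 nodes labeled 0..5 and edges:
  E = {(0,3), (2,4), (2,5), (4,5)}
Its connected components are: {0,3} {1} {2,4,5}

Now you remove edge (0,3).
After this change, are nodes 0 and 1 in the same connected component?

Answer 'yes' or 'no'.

Answer: no

Derivation:
Initial components: {0,3} {1} {2,4,5}
Removing edge (0,3): it was a bridge — component count 3 -> 4.
New components: {0} {1} {2,4,5} {3}
Are 0 and 1 in the same component? no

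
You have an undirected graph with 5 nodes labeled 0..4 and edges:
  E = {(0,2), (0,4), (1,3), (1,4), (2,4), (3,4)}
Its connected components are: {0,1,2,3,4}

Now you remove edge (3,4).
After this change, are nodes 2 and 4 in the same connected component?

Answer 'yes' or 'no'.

Answer: yes

Derivation:
Initial components: {0,1,2,3,4}
Removing edge (3,4): not a bridge — component count unchanged at 1.
New components: {0,1,2,3,4}
Are 2 and 4 in the same component? yes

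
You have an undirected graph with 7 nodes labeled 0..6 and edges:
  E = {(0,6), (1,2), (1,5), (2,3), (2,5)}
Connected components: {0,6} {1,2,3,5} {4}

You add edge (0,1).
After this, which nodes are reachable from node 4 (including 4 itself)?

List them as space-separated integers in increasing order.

Before: nodes reachable from 4: {4}
Adding (0,1): merges two components, but neither contains 4. Reachability from 4 unchanged.
After: nodes reachable from 4: {4}

Answer: 4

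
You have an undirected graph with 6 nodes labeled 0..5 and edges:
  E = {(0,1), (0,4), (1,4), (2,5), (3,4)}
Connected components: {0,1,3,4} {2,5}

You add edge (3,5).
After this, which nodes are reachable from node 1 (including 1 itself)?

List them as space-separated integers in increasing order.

Before: nodes reachable from 1: {0,1,3,4}
Adding (3,5): merges 1's component with another. Reachability grows.
After: nodes reachable from 1: {0,1,2,3,4,5}

Answer: 0 1 2 3 4 5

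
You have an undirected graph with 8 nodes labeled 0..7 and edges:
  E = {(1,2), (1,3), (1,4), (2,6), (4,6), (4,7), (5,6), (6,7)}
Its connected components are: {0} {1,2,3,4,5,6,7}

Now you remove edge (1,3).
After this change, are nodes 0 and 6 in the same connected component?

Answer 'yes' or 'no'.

Answer: no

Derivation:
Initial components: {0} {1,2,3,4,5,6,7}
Removing edge (1,3): it was a bridge — component count 2 -> 3.
New components: {0} {1,2,4,5,6,7} {3}
Are 0 and 6 in the same component? no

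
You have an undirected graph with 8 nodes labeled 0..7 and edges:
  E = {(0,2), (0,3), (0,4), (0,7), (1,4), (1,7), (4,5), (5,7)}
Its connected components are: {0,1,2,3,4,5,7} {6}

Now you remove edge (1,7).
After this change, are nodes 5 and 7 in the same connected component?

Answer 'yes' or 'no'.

Answer: yes

Derivation:
Initial components: {0,1,2,3,4,5,7} {6}
Removing edge (1,7): not a bridge — component count unchanged at 2.
New components: {0,1,2,3,4,5,7} {6}
Are 5 and 7 in the same component? yes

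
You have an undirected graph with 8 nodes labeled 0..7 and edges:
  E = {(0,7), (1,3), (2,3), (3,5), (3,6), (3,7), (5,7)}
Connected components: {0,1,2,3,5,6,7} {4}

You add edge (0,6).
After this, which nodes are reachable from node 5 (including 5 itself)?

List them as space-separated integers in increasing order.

Answer: 0 1 2 3 5 6 7

Derivation:
Before: nodes reachable from 5: {0,1,2,3,5,6,7}
Adding (0,6): both endpoints already in same component. Reachability from 5 unchanged.
After: nodes reachable from 5: {0,1,2,3,5,6,7}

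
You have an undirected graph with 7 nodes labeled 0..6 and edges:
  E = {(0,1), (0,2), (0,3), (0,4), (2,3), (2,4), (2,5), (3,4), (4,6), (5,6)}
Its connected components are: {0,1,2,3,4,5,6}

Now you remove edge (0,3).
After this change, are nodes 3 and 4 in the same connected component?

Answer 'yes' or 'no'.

Answer: yes

Derivation:
Initial components: {0,1,2,3,4,5,6}
Removing edge (0,3): not a bridge — component count unchanged at 1.
New components: {0,1,2,3,4,5,6}
Are 3 and 4 in the same component? yes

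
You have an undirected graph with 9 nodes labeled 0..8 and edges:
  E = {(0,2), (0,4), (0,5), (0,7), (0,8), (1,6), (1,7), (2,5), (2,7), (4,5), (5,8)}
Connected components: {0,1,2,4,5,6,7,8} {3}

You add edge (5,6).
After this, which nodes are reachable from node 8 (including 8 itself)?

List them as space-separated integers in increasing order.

Before: nodes reachable from 8: {0,1,2,4,5,6,7,8}
Adding (5,6): both endpoints already in same component. Reachability from 8 unchanged.
After: nodes reachable from 8: {0,1,2,4,5,6,7,8}

Answer: 0 1 2 4 5 6 7 8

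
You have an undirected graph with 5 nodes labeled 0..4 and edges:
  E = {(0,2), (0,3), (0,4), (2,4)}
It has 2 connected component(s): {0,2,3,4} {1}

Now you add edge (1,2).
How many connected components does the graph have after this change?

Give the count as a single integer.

Answer: 1

Derivation:
Initial component count: 2
Add (1,2): merges two components. Count decreases: 2 -> 1.
New component count: 1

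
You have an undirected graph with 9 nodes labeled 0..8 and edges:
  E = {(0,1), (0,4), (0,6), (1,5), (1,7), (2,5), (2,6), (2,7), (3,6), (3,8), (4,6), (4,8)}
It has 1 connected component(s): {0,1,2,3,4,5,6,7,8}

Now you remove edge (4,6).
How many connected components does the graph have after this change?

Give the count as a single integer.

Initial component count: 1
Remove (4,6): not a bridge. Count unchanged: 1.
  After removal, components: {0,1,2,3,4,5,6,7,8}
New component count: 1

Answer: 1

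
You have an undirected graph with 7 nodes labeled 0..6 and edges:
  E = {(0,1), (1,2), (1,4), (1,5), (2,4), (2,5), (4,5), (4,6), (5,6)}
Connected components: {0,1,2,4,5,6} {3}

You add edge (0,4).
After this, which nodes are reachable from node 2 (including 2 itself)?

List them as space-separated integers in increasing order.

Before: nodes reachable from 2: {0,1,2,4,5,6}
Adding (0,4): both endpoints already in same component. Reachability from 2 unchanged.
After: nodes reachable from 2: {0,1,2,4,5,6}

Answer: 0 1 2 4 5 6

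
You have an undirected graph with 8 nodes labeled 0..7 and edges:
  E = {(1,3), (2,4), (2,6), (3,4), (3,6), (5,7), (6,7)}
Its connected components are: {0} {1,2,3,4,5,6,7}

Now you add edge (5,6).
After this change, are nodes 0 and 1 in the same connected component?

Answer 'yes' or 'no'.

Initial components: {0} {1,2,3,4,5,6,7}
Adding edge (5,6): both already in same component {1,2,3,4,5,6,7}. No change.
New components: {0} {1,2,3,4,5,6,7}
Are 0 and 1 in the same component? no

Answer: no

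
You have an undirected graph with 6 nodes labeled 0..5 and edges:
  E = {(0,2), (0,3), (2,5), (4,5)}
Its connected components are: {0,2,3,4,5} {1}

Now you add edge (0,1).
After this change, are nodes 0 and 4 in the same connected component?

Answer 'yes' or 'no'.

Answer: yes

Derivation:
Initial components: {0,2,3,4,5} {1}
Adding edge (0,1): merges {0,2,3,4,5} and {1}.
New components: {0,1,2,3,4,5}
Are 0 and 4 in the same component? yes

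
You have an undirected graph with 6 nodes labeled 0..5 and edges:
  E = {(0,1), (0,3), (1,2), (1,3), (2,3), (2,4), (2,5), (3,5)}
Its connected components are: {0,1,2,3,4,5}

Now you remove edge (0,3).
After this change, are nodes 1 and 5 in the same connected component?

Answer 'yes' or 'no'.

Answer: yes

Derivation:
Initial components: {0,1,2,3,4,5}
Removing edge (0,3): not a bridge — component count unchanged at 1.
New components: {0,1,2,3,4,5}
Are 1 and 5 in the same component? yes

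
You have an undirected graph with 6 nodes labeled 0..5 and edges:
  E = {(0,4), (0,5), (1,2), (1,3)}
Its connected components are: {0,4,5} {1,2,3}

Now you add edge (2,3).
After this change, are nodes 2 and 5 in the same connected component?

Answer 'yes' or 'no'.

Answer: no

Derivation:
Initial components: {0,4,5} {1,2,3}
Adding edge (2,3): both already in same component {1,2,3}. No change.
New components: {0,4,5} {1,2,3}
Are 2 and 5 in the same component? no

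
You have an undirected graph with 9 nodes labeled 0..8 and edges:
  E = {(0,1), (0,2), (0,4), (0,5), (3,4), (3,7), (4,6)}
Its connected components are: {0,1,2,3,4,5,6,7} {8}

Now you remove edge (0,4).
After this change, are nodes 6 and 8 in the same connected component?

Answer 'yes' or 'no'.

Answer: no

Derivation:
Initial components: {0,1,2,3,4,5,6,7} {8}
Removing edge (0,4): it was a bridge — component count 2 -> 3.
New components: {0,1,2,5} {3,4,6,7} {8}
Are 6 and 8 in the same component? no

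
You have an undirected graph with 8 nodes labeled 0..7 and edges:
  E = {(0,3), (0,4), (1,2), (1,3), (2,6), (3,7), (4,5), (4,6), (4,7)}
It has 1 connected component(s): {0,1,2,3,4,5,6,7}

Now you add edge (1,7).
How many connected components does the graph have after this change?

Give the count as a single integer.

Initial component count: 1
Add (1,7): endpoints already in same component. Count unchanged: 1.
New component count: 1

Answer: 1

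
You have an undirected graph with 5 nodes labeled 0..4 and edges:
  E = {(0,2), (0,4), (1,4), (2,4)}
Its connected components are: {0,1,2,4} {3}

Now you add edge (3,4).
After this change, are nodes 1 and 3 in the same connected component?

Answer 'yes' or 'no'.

Answer: yes

Derivation:
Initial components: {0,1,2,4} {3}
Adding edge (3,4): merges {3} and {0,1,2,4}.
New components: {0,1,2,3,4}
Are 1 and 3 in the same component? yes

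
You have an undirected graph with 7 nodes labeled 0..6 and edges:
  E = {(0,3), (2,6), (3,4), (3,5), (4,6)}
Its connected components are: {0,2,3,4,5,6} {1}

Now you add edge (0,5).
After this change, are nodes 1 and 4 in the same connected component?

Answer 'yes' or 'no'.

Answer: no

Derivation:
Initial components: {0,2,3,4,5,6} {1}
Adding edge (0,5): both already in same component {0,2,3,4,5,6}. No change.
New components: {0,2,3,4,5,6} {1}
Are 1 and 4 in the same component? no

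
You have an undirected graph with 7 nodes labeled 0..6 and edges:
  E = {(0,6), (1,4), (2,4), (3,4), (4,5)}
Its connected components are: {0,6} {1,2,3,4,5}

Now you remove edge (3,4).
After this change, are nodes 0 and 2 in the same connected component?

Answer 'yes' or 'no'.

Answer: no

Derivation:
Initial components: {0,6} {1,2,3,4,5}
Removing edge (3,4): it was a bridge — component count 2 -> 3.
New components: {0,6} {1,2,4,5} {3}
Are 0 and 2 in the same component? no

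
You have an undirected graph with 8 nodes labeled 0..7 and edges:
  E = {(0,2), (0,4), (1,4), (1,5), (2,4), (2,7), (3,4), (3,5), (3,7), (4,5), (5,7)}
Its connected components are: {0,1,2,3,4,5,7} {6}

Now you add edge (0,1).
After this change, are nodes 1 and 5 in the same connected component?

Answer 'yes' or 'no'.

Initial components: {0,1,2,3,4,5,7} {6}
Adding edge (0,1): both already in same component {0,1,2,3,4,5,7}. No change.
New components: {0,1,2,3,4,5,7} {6}
Are 1 and 5 in the same component? yes

Answer: yes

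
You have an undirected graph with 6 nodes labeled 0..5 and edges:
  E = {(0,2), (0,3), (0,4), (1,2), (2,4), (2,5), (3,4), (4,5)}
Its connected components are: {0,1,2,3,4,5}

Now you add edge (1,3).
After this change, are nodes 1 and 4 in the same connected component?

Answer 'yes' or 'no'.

Answer: yes

Derivation:
Initial components: {0,1,2,3,4,5}
Adding edge (1,3): both already in same component {0,1,2,3,4,5}. No change.
New components: {0,1,2,3,4,5}
Are 1 and 4 in the same component? yes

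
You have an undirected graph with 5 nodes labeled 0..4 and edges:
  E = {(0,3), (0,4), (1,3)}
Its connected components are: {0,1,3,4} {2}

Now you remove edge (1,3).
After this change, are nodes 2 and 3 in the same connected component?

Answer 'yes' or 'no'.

Answer: no

Derivation:
Initial components: {0,1,3,4} {2}
Removing edge (1,3): it was a bridge — component count 2 -> 3.
New components: {0,3,4} {1} {2}
Are 2 and 3 in the same component? no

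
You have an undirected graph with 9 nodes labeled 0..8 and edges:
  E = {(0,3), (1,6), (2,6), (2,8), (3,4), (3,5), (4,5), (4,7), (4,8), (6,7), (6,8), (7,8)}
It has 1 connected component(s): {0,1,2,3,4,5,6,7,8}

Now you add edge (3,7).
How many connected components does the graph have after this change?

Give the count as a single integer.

Initial component count: 1
Add (3,7): endpoints already in same component. Count unchanged: 1.
New component count: 1

Answer: 1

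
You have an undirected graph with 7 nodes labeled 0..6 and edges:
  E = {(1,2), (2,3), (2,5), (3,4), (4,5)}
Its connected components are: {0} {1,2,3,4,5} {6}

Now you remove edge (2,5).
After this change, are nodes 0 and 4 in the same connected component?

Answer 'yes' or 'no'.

Answer: no

Derivation:
Initial components: {0} {1,2,3,4,5} {6}
Removing edge (2,5): not a bridge — component count unchanged at 3.
New components: {0} {1,2,3,4,5} {6}
Are 0 and 4 in the same component? no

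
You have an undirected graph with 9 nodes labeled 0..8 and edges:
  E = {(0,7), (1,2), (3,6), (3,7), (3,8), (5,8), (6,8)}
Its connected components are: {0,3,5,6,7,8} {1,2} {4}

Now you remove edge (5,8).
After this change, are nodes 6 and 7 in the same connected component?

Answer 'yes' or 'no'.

Answer: yes

Derivation:
Initial components: {0,3,5,6,7,8} {1,2} {4}
Removing edge (5,8): it was a bridge — component count 3 -> 4.
New components: {0,3,6,7,8} {1,2} {4} {5}
Are 6 and 7 in the same component? yes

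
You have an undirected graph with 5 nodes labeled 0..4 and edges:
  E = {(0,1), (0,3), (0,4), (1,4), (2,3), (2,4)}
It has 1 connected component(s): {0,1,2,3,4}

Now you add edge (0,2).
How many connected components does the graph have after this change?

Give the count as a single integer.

Answer: 1

Derivation:
Initial component count: 1
Add (0,2): endpoints already in same component. Count unchanged: 1.
New component count: 1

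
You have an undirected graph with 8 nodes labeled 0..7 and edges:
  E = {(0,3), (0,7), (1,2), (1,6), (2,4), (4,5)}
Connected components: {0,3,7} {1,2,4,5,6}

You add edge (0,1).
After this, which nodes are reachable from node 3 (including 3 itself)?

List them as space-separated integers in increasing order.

Before: nodes reachable from 3: {0,3,7}
Adding (0,1): merges 3's component with another. Reachability grows.
After: nodes reachable from 3: {0,1,2,3,4,5,6,7}

Answer: 0 1 2 3 4 5 6 7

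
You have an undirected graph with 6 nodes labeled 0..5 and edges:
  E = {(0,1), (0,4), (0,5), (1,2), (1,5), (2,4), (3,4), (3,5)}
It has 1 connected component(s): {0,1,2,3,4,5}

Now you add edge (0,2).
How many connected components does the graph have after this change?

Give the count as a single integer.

Answer: 1

Derivation:
Initial component count: 1
Add (0,2): endpoints already in same component. Count unchanged: 1.
New component count: 1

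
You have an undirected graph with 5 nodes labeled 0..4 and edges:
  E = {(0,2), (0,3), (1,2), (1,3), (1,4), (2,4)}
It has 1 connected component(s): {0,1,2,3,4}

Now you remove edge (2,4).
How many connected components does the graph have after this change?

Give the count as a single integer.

Initial component count: 1
Remove (2,4): not a bridge. Count unchanged: 1.
  After removal, components: {0,1,2,3,4}
New component count: 1

Answer: 1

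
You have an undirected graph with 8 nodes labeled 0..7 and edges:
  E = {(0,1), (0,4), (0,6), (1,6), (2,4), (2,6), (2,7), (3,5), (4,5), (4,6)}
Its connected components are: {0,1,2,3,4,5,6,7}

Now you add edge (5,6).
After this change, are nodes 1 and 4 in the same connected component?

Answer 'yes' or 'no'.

Answer: yes

Derivation:
Initial components: {0,1,2,3,4,5,6,7}
Adding edge (5,6): both already in same component {0,1,2,3,4,5,6,7}. No change.
New components: {0,1,2,3,4,5,6,7}
Are 1 and 4 in the same component? yes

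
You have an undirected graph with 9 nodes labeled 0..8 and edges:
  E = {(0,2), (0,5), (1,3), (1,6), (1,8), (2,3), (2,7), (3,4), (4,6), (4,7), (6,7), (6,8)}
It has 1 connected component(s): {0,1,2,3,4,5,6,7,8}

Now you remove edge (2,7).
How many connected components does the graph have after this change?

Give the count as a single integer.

Initial component count: 1
Remove (2,7): not a bridge. Count unchanged: 1.
  After removal, components: {0,1,2,3,4,5,6,7,8}
New component count: 1

Answer: 1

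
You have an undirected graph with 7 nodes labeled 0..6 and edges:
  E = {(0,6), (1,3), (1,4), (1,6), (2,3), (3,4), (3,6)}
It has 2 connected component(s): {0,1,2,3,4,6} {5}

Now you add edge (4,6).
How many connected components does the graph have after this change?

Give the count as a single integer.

Initial component count: 2
Add (4,6): endpoints already in same component. Count unchanged: 2.
New component count: 2

Answer: 2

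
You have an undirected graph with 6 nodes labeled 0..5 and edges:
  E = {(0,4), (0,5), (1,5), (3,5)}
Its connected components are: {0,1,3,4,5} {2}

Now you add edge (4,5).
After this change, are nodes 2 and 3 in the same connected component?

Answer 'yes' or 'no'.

Answer: no

Derivation:
Initial components: {0,1,3,4,5} {2}
Adding edge (4,5): both already in same component {0,1,3,4,5}. No change.
New components: {0,1,3,4,5} {2}
Are 2 and 3 in the same component? no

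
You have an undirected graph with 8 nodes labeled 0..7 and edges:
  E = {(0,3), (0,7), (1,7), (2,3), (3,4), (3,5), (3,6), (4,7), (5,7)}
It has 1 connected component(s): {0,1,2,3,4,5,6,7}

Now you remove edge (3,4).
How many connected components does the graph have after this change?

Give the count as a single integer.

Initial component count: 1
Remove (3,4): not a bridge. Count unchanged: 1.
  After removal, components: {0,1,2,3,4,5,6,7}
New component count: 1

Answer: 1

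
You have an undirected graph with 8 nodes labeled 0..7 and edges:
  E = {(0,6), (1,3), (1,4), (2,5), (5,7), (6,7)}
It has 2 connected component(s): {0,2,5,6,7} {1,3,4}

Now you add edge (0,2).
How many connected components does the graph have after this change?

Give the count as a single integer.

Answer: 2

Derivation:
Initial component count: 2
Add (0,2): endpoints already in same component. Count unchanged: 2.
New component count: 2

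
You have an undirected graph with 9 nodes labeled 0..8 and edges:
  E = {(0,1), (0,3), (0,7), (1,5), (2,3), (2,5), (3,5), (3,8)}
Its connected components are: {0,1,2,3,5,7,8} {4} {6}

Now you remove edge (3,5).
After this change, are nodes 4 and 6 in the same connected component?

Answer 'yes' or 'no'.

Answer: no

Derivation:
Initial components: {0,1,2,3,5,7,8} {4} {6}
Removing edge (3,5): not a bridge — component count unchanged at 3.
New components: {0,1,2,3,5,7,8} {4} {6}
Are 4 and 6 in the same component? no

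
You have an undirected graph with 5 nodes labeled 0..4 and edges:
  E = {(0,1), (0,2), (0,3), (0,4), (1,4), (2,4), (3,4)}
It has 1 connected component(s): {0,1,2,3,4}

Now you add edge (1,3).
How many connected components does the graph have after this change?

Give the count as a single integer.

Answer: 1

Derivation:
Initial component count: 1
Add (1,3): endpoints already in same component. Count unchanged: 1.
New component count: 1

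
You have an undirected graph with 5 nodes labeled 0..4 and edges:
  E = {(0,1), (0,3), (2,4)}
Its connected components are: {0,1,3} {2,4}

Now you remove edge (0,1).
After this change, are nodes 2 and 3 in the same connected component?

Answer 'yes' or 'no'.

Answer: no

Derivation:
Initial components: {0,1,3} {2,4}
Removing edge (0,1): it was a bridge — component count 2 -> 3.
New components: {0,3} {1} {2,4}
Are 2 and 3 in the same component? no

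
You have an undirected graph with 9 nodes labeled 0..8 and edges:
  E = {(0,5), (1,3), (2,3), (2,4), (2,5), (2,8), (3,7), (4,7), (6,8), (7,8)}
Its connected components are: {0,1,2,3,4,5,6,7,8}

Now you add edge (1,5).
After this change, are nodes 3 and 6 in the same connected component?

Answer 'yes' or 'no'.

Initial components: {0,1,2,3,4,5,6,7,8}
Adding edge (1,5): both already in same component {0,1,2,3,4,5,6,7,8}. No change.
New components: {0,1,2,3,4,5,6,7,8}
Are 3 and 6 in the same component? yes

Answer: yes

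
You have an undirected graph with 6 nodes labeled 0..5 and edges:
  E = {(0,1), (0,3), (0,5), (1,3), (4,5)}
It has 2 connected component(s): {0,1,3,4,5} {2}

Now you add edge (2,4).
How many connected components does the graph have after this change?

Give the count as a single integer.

Initial component count: 2
Add (2,4): merges two components. Count decreases: 2 -> 1.
New component count: 1

Answer: 1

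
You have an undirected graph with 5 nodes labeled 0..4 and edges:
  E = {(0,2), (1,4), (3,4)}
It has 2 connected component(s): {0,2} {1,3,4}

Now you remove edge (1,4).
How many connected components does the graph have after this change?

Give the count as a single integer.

Answer: 3

Derivation:
Initial component count: 2
Remove (1,4): it was a bridge. Count increases: 2 -> 3.
  After removal, components: {0,2} {1} {3,4}
New component count: 3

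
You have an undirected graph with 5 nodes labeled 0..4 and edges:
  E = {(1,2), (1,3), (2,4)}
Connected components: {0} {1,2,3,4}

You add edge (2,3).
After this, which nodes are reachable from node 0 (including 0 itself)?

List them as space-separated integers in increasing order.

Answer: 0

Derivation:
Before: nodes reachable from 0: {0}
Adding (2,3): both endpoints already in same component. Reachability from 0 unchanged.
After: nodes reachable from 0: {0}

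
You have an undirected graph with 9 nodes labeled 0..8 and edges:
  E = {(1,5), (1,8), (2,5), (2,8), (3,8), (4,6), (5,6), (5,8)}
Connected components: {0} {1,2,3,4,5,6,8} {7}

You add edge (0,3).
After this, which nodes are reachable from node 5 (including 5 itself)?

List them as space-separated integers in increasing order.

Before: nodes reachable from 5: {1,2,3,4,5,6,8}
Adding (0,3): merges 5's component with another. Reachability grows.
After: nodes reachable from 5: {0,1,2,3,4,5,6,8}

Answer: 0 1 2 3 4 5 6 8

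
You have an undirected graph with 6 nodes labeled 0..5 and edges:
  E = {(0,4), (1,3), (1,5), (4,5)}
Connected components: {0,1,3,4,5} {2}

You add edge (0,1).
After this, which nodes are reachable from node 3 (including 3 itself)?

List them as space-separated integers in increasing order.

Answer: 0 1 3 4 5

Derivation:
Before: nodes reachable from 3: {0,1,3,4,5}
Adding (0,1): both endpoints already in same component. Reachability from 3 unchanged.
After: nodes reachable from 3: {0,1,3,4,5}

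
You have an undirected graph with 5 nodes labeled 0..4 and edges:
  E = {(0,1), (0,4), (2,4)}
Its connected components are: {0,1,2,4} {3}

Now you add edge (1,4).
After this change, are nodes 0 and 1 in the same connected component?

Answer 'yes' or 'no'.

Answer: yes

Derivation:
Initial components: {0,1,2,4} {3}
Adding edge (1,4): both already in same component {0,1,2,4}. No change.
New components: {0,1,2,4} {3}
Are 0 and 1 in the same component? yes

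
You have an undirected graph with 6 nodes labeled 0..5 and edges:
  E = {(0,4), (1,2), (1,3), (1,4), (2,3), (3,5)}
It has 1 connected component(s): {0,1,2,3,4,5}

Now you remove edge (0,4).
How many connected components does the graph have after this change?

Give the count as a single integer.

Initial component count: 1
Remove (0,4): it was a bridge. Count increases: 1 -> 2.
  After removal, components: {0} {1,2,3,4,5}
New component count: 2

Answer: 2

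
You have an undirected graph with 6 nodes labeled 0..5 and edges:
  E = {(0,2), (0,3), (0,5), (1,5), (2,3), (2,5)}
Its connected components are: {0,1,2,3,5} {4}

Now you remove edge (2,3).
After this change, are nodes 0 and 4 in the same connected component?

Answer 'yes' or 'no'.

Initial components: {0,1,2,3,5} {4}
Removing edge (2,3): not a bridge — component count unchanged at 2.
New components: {0,1,2,3,5} {4}
Are 0 and 4 in the same component? no

Answer: no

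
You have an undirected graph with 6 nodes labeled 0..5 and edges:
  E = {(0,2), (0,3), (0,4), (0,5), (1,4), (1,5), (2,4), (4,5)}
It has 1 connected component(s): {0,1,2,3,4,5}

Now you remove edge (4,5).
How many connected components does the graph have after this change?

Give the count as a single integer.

Answer: 1

Derivation:
Initial component count: 1
Remove (4,5): not a bridge. Count unchanged: 1.
  After removal, components: {0,1,2,3,4,5}
New component count: 1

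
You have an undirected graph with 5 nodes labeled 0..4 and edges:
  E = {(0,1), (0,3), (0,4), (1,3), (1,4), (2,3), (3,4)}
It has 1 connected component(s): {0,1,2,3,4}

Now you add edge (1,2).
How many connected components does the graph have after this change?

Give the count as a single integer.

Answer: 1

Derivation:
Initial component count: 1
Add (1,2): endpoints already in same component. Count unchanged: 1.
New component count: 1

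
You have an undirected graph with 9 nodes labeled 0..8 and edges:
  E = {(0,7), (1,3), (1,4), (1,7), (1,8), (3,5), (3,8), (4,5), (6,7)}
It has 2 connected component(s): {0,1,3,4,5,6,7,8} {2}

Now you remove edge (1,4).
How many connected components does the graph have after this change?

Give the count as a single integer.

Answer: 2

Derivation:
Initial component count: 2
Remove (1,4): not a bridge. Count unchanged: 2.
  After removal, components: {0,1,3,4,5,6,7,8} {2}
New component count: 2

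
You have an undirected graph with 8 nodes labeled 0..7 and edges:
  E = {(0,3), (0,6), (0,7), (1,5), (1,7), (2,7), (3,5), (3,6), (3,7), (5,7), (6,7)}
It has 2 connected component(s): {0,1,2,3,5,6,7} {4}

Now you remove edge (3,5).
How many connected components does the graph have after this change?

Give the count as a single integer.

Initial component count: 2
Remove (3,5): not a bridge. Count unchanged: 2.
  After removal, components: {0,1,2,3,5,6,7} {4}
New component count: 2

Answer: 2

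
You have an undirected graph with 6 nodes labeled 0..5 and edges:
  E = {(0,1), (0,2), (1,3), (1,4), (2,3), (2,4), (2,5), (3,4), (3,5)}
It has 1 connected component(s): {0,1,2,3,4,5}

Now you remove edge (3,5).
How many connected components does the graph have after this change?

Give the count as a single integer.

Answer: 1

Derivation:
Initial component count: 1
Remove (3,5): not a bridge. Count unchanged: 1.
  After removal, components: {0,1,2,3,4,5}
New component count: 1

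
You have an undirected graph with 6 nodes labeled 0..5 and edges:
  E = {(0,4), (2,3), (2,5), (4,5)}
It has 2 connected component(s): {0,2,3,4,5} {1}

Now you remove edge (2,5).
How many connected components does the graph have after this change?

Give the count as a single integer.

Answer: 3

Derivation:
Initial component count: 2
Remove (2,5): it was a bridge. Count increases: 2 -> 3.
  After removal, components: {0,4,5} {1} {2,3}
New component count: 3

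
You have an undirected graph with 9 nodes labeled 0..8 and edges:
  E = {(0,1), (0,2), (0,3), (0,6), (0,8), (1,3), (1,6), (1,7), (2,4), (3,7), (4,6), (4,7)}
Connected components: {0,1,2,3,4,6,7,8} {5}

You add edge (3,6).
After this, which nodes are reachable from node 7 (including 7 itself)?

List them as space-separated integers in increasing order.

Before: nodes reachable from 7: {0,1,2,3,4,6,7,8}
Adding (3,6): both endpoints already in same component. Reachability from 7 unchanged.
After: nodes reachable from 7: {0,1,2,3,4,6,7,8}

Answer: 0 1 2 3 4 6 7 8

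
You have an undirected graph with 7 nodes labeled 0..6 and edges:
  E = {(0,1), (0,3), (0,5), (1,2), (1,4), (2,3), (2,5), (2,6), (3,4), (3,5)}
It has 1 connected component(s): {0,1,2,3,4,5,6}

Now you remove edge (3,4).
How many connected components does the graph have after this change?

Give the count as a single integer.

Answer: 1

Derivation:
Initial component count: 1
Remove (3,4): not a bridge. Count unchanged: 1.
  After removal, components: {0,1,2,3,4,5,6}
New component count: 1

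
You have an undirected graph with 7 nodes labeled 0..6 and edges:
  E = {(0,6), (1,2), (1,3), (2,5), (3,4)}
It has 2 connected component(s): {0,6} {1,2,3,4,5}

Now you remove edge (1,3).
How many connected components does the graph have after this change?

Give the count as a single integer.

Initial component count: 2
Remove (1,3): it was a bridge. Count increases: 2 -> 3.
  After removal, components: {0,6} {1,2,5} {3,4}
New component count: 3

Answer: 3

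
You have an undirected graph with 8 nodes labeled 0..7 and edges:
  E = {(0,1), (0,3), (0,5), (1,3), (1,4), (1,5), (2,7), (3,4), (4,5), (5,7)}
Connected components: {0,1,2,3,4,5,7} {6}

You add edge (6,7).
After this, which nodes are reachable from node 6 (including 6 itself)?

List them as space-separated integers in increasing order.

Before: nodes reachable from 6: {6}
Adding (6,7): merges 6's component with another. Reachability grows.
After: nodes reachable from 6: {0,1,2,3,4,5,6,7}

Answer: 0 1 2 3 4 5 6 7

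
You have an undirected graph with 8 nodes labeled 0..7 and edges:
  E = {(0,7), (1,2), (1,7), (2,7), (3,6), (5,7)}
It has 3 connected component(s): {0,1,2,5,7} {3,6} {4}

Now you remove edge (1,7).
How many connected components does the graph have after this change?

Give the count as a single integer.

Answer: 3

Derivation:
Initial component count: 3
Remove (1,7): not a bridge. Count unchanged: 3.
  After removal, components: {0,1,2,5,7} {3,6} {4}
New component count: 3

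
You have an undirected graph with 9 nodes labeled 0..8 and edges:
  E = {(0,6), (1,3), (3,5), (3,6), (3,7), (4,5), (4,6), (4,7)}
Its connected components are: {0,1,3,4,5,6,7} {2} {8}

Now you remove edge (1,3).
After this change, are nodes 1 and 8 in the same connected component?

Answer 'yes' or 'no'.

Initial components: {0,1,3,4,5,6,7} {2} {8}
Removing edge (1,3): it was a bridge — component count 3 -> 4.
New components: {0,3,4,5,6,7} {1} {2} {8}
Are 1 and 8 in the same component? no

Answer: no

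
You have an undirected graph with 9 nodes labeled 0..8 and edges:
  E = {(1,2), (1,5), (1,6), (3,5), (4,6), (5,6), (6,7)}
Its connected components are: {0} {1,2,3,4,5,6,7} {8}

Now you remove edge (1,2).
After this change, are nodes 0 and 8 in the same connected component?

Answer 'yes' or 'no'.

Initial components: {0} {1,2,3,4,5,6,7} {8}
Removing edge (1,2): it was a bridge — component count 3 -> 4.
New components: {0} {1,3,4,5,6,7} {2} {8}
Are 0 and 8 in the same component? no

Answer: no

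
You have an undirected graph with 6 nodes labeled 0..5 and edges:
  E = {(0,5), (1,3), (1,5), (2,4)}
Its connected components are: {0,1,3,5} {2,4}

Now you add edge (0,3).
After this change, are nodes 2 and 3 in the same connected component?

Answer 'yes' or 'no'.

Answer: no

Derivation:
Initial components: {0,1,3,5} {2,4}
Adding edge (0,3): both already in same component {0,1,3,5}. No change.
New components: {0,1,3,5} {2,4}
Are 2 and 3 in the same component? no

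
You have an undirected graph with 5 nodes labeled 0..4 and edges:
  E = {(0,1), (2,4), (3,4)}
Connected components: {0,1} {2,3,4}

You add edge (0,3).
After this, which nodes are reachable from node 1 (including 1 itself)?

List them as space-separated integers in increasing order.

Answer: 0 1 2 3 4

Derivation:
Before: nodes reachable from 1: {0,1}
Adding (0,3): merges 1's component with another. Reachability grows.
After: nodes reachable from 1: {0,1,2,3,4}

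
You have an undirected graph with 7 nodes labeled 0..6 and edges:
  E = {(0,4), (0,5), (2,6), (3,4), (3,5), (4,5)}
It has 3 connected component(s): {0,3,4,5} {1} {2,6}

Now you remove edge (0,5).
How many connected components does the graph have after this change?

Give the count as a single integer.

Initial component count: 3
Remove (0,5): not a bridge. Count unchanged: 3.
  After removal, components: {0,3,4,5} {1} {2,6}
New component count: 3

Answer: 3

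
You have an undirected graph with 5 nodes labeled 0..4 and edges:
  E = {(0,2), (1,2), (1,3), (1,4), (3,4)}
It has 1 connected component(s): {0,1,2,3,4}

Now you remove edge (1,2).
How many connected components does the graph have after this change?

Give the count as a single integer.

Answer: 2

Derivation:
Initial component count: 1
Remove (1,2): it was a bridge. Count increases: 1 -> 2.
  After removal, components: {0,2} {1,3,4}
New component count: 2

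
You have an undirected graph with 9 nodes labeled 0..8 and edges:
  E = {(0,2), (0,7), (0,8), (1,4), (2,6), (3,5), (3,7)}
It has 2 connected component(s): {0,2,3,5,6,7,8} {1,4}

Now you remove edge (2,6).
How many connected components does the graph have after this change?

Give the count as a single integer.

Answer: 3

Derivation:
Initial component count: 2
Remove (2,6): it was a bridge. Count increases: 2 -> 3.
  After removal, components: {0,2,3,5,7,8} {1,4} {6}
New component count: 3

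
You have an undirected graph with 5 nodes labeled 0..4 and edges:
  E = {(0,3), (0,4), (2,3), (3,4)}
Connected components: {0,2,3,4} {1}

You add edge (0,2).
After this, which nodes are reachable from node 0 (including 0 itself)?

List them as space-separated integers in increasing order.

Before: nodes reachable from 0: {0,2,3,4}
Adding (0,2): both endpoints already in same component. Reachability from 0 unchanged.
After: nodes reachable from 0: {0,2,3,4}

Answer: 0 2 3 4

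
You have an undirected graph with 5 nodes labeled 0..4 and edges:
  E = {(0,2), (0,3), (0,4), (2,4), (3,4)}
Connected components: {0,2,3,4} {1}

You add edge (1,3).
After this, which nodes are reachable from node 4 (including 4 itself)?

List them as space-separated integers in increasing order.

Before: nodes reachable from 4: {0,2,3,4}
Adding (1,3): merges 4's component with another. Reachability grows.
After: nodes reachable from 4: {0,1,2,3,4}

Answer: 0 1 2 3 4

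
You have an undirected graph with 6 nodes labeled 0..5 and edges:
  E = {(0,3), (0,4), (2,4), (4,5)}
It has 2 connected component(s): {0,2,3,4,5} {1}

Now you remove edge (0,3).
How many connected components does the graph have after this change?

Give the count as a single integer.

Answer: 3

Derivation:
Initial component count: 2
Remove (0,3): it was a bridge. Count increases: 2 -> 3.
  After removal, components: {0,2,4,5} {1} {3}
New component count: 3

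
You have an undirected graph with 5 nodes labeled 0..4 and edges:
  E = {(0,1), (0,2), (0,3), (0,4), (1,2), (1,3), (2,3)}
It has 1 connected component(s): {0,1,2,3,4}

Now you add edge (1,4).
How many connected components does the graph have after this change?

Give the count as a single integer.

Initial component count: 1
Add (1,4): endpoints already in same component. Count unchanged: 1.
New component count: 1

Answer: 1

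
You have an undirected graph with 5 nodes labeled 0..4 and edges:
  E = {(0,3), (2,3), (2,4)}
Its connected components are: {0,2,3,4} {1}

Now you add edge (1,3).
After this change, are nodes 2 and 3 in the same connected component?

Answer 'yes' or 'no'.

Answer: yes

Derivation:
Initial components: {0,2,3,4} {1}
Adding edge (1,3): merges {1} and {0,2,3,4}.
New components: {0,1,2,3,4}
Are 2 and 3 in the same component? yes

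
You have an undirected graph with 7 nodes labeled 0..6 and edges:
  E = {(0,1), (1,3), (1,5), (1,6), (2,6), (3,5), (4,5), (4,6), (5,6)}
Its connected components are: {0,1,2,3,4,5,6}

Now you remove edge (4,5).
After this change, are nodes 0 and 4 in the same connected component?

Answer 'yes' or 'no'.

Initial components: {0,1,2,3,4,5,6}
Removing edge (4,5): not a bridge — component count unchanged at 1.
New components: {0,1,2,3,4,5,6}
Are 0 and 4 in the same component? yes

Answer: yes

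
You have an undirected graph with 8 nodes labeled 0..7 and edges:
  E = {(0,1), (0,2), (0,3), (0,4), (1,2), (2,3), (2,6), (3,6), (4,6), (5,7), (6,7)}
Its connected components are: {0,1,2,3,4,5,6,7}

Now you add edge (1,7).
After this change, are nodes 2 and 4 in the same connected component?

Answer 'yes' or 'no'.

Initial components: {0,1,2,3,4,5,6,7}
Adding edge (1,7): both already in same component {0,1,2,3,4,5,6,7}. No change.
New components: {0,1,2,3,4,5,6,7}
Are 2 and 4 in the same component? yes

Answer: yes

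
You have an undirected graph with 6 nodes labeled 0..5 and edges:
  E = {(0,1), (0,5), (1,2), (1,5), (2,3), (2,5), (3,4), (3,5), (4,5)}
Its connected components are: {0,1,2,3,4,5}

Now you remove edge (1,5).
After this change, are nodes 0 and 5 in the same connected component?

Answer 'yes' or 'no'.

Answer: yes

Derivation:
Initial components: {0,1,2,3,4,5}
Removing edge (1,5): not a bridge — component count unchanged at 1.
New components: {0,1,2,3,4,5}
Are 0 and 5 in the same component? yes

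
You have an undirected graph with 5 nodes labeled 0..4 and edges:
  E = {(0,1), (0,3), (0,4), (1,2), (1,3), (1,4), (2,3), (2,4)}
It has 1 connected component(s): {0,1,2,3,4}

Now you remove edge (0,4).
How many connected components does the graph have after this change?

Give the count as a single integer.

Initial component count: 1
Remove (0,4): not a bridge. Count unchanged: 1.
  After removal, components: {0,1,2,3,4}
New component count: 1

Answer: 1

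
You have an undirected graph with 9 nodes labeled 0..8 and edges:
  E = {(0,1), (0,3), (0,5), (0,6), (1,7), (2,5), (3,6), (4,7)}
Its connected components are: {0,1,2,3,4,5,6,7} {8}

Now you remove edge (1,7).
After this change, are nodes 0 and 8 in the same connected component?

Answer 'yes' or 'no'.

Initial components: {0,1,2,3,4,5,6,7} {8}
Removing edge (1,7): it was a bridge — component count 2 -> 3.
New components: {0,1,2,3,5,6} {4,7} {8}
Are 0 and 8 in the same component? no

Answer: no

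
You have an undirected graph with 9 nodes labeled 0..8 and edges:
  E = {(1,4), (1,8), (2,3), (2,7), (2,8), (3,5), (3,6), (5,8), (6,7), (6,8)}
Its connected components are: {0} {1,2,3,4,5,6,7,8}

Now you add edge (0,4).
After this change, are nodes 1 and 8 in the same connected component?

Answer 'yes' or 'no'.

Initial components: {0} {1,2,3,4,5,6,7,8}
Adding edge (0,4): merges {0} and {1,2,3,4,5,6,7,8}.
New components: {0,1,2,3,4,5,6,7,8}
Are 1 and 8 in the same component? yes

Answer: yes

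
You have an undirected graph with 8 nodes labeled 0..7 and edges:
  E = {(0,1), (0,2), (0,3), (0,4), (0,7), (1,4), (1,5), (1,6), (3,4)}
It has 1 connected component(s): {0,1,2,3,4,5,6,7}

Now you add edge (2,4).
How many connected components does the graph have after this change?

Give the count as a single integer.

Answer: 1

Derivation:
Initial component count: 1
Add (2,4): endpoints already in same component. Count unchanged: 1.
New component count: 1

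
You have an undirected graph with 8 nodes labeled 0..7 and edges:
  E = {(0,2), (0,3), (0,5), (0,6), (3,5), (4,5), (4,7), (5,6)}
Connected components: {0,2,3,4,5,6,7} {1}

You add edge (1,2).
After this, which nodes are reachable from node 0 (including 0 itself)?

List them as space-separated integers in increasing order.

Before: nodes reachable from 0: {0,2,3,4,5,6,7}
Adding (1,2): merges 0's component with another. Reachability grows.
After: nodes reachable from 0: {0,1,2,3,4,5,6,7}

Answer: 0 1 2 3 4 5 6 7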